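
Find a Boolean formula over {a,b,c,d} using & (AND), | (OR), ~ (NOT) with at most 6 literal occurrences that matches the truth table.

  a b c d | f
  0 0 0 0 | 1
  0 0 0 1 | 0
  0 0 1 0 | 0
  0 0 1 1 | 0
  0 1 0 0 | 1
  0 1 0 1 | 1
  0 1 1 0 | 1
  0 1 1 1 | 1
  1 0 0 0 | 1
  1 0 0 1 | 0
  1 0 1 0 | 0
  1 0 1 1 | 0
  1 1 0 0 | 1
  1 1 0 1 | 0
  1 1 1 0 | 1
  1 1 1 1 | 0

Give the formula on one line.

((b & ~a) | ((b | ~c) & ~d))

  ~a = 1111111100000000
  (b & ~a) = 0000111100000000
  ~c = 1100110011001100
  (b | ~c) = 1100111111001111
  ~d = 1010101010101010
  ((b | ~c) & ~d) = 1000101010001010
  ((b & ~a) | ((b | ~c) & ~d)) = 1000111110001010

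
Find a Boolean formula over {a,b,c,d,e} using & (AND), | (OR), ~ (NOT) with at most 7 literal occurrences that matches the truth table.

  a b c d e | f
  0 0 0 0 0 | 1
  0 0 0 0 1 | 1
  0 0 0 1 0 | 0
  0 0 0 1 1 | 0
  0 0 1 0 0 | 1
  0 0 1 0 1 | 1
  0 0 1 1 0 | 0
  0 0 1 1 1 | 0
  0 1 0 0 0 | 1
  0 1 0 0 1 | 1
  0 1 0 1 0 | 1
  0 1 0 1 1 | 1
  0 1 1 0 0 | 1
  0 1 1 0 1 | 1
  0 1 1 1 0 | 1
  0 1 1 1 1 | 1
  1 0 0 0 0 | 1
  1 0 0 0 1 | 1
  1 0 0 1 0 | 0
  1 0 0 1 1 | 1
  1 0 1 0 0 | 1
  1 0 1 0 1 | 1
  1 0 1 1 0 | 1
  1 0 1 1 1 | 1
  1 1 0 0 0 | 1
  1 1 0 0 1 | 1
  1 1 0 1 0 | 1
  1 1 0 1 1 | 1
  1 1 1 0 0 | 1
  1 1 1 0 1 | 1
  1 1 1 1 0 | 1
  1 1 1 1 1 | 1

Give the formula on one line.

((((c | e) & a) | b) | ~d)

  (c | e) = 01011111010111110101111101011111
  ((c | e) & a) = 00000000000000000101111101011111
  (((c | e) & a) | b) = 00000000111111110101111111111111
  ~d = 11001100110011001100110011001100
  ((((c | e) & a) | b) | ~d) = 11001100111111111101111111111111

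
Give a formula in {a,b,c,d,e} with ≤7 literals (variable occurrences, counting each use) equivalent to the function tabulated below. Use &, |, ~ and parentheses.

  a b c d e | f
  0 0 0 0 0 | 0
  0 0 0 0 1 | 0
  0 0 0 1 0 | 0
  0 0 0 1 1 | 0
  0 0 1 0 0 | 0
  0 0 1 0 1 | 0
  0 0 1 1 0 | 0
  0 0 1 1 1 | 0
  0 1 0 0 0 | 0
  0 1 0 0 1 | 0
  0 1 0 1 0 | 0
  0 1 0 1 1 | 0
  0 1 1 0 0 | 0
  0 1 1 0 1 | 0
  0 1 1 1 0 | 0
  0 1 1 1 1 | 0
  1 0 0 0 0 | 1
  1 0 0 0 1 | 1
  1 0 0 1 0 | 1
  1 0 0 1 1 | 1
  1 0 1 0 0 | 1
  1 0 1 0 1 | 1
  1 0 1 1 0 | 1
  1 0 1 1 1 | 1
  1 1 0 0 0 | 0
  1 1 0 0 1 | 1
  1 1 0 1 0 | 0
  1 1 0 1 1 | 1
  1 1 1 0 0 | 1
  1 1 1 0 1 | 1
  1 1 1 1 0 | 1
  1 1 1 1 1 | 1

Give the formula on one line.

  ~b = 11111111000000001111111100000000
  (e | ~b) = 11111111010101011111111101010101
  ((e | ~b) | c) = 11111111010111111111111101011111
  (((e | ~b) | c) & a) = 00000000000000001111111101011111

(((e | ~b) | c) & a)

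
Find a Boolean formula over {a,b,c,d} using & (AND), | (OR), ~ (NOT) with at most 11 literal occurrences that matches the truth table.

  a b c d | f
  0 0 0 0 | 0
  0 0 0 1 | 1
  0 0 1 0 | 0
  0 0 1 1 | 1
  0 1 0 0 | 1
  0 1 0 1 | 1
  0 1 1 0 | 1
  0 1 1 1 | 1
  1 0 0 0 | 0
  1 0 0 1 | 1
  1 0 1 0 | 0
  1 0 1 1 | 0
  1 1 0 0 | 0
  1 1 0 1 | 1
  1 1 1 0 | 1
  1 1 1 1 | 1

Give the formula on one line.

((d & ~c) | ((d | b) & ((b & (c | ~a)) | ~a)))

  ~c = 1100110011001100
  (d & ~c) = 0100010001000100
  (d | b) = 0101111101011111
  ~a = 1111111100000000
  (c | ~a) = 1111111100110011
  (b & (c | ~a)) = 0000111100000011
  ((b & (c | ~a)) | ~a) = 1111111100000011
  ((d | b) & ((b & (c | ~a)) | ~a)) = 0101111100000011
  ((d & ~c) | ((d | b) & ((b & (c | ~a)) | ~a))) = 0101111101000111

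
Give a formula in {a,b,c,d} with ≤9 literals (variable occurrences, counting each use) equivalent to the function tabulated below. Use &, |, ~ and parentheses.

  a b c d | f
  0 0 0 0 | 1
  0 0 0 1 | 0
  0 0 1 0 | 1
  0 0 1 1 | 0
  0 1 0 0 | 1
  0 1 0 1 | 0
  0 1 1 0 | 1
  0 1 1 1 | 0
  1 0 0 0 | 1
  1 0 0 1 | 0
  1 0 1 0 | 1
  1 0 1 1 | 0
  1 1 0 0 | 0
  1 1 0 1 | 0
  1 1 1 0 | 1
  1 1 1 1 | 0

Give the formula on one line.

(~d & (((d | ~a) | c) | (~b & ~c)))

  ~d = 1010101010101010
  ~a = 1111111100000000
  (d | ~a) = 1111111101010101
  ((d | ~a) | c) = 1111111101110111
  ~b = 1111000011110000
  ~c = 1100110011001100
  (~b & ~c) = 1100000011000000
  (((d | ~a) | c) | (~b & ~c)) = 1111111111110111
  (~d & (((d | ~a) | c) | (~b & ~c))) = 1010101010100010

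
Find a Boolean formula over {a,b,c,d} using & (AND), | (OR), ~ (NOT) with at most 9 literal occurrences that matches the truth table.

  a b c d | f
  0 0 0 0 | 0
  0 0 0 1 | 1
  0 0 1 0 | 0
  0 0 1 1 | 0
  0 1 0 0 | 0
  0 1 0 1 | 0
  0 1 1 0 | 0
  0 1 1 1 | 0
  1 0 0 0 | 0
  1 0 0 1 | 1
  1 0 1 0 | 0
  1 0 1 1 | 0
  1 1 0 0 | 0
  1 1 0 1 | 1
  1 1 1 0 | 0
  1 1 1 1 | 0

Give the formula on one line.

((d & ~c) & (((~a & ~b) | a) | ~d))

  ~c = 1100110011001100
  (d & ~c) = 0100010001000100
  ~a = 1111111100000000
  ~b = 1111000011110000
  (~a & ~b) = 1111000000000000
  ((~a & ~b) | a) = 1111000011111111
  ~d = 1010101010101010
  (((~a & ~b) | a) | ~d) = 1111101011111111
  ((d & ~c) & (((~a & ~b) | a) | ~d)) = 0100000001000100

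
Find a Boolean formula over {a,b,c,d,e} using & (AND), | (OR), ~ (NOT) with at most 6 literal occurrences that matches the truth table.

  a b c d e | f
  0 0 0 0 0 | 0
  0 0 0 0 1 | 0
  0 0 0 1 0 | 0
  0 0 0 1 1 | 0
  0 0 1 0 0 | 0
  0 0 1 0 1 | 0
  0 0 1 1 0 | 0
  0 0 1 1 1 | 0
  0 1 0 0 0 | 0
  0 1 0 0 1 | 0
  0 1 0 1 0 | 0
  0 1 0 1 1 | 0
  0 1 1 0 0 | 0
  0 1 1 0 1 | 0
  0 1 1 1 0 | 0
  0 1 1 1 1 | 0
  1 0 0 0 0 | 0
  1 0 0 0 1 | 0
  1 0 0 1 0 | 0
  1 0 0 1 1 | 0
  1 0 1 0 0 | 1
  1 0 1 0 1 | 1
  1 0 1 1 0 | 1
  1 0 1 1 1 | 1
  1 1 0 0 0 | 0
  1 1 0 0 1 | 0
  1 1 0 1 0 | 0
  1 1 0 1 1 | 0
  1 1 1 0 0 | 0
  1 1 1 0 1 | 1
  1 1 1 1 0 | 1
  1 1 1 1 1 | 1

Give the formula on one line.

((c & ((~b | e) | (a & d))) & a)

  ~b = 11111111000000001111111100000000
  (~b | e) = 11111111010101011111111101010101
  (a & d) = 00000000000000000011001100110011
  ((~b | e) | (a & d)) = 11111111010101011111111101110111
  (c & ((~b | e) | (a & d))) = 00001111000001010000111100000111
  ((c & ((~b | e) | (a & d))) & a) = 00000000000000000000111100000111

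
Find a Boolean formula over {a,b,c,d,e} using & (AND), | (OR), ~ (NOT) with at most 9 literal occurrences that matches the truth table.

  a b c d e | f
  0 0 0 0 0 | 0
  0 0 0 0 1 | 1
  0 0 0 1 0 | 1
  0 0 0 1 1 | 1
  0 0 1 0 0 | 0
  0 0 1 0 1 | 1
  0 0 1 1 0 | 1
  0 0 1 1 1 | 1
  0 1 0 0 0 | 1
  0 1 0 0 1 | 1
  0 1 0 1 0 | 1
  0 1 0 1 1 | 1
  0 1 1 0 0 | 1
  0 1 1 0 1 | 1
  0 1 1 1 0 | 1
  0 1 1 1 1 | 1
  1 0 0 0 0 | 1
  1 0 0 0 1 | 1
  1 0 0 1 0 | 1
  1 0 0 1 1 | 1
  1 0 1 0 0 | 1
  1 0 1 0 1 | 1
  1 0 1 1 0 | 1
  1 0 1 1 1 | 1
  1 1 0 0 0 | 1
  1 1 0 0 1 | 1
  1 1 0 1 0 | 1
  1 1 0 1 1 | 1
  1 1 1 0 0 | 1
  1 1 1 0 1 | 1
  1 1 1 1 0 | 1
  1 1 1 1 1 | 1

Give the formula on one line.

  ~a = 11111111111111110000000000000000
  (b & ~a) = 00000000111111110000000000000000
  (e | (b & ~a)) = 01010101111111110101010101010101
  (d | e) = 01110111011101110111011101110111
  ((e | (b & ~a)) | (d | e)) = 01110111111111110111011101110111
  (a | ((e | (b & ~a)) | (d | e))) = 01110111111111111111111111111111

(a | ((e | (b & ~a)) | (d | e)))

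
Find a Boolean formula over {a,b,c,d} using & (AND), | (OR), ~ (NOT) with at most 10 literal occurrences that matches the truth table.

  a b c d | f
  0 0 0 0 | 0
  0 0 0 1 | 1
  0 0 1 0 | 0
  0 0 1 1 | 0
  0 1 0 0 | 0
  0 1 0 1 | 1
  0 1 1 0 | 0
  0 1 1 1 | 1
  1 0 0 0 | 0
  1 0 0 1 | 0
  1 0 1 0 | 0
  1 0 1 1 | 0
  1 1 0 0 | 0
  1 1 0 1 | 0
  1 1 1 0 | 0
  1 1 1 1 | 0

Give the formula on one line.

  ~a = 1111111100000000
  ~c = 1100110011001100
  (~a & d) = 0101010100000000
  (~c | (~a & d)) = 1101110111001100
  (~a & (~c | (~a & d))) = 1101110100000000
  (~c | b) = 1100111111001111
  ((~a & (~c | (~a & d))) & (~c | b)) = 1100110100000000
  (d & ((~a & (~c | (~a & d))) & (~c | b))) = 0100010100000000

(d & ((~a & (~c | (~a & d))) & (~c | b)))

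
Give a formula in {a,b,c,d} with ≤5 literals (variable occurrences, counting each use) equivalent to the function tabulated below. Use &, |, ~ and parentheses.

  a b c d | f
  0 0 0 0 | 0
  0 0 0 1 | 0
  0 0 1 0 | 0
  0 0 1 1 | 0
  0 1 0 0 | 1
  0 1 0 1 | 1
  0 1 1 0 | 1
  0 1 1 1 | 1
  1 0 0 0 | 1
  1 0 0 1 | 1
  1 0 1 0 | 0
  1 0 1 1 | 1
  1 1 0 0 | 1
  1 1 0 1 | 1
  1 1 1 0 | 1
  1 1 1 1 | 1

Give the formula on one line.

((b | a) & ((~c | d) | b))

  (b | a) = 0000111111111111
  ~c = 1100110011001100
  (~c | d) = 1101110111011101
  ((~c | d) | b) = 1101111111011111
  ((b | a) & ((~c | d) | b)) = 0000111111011111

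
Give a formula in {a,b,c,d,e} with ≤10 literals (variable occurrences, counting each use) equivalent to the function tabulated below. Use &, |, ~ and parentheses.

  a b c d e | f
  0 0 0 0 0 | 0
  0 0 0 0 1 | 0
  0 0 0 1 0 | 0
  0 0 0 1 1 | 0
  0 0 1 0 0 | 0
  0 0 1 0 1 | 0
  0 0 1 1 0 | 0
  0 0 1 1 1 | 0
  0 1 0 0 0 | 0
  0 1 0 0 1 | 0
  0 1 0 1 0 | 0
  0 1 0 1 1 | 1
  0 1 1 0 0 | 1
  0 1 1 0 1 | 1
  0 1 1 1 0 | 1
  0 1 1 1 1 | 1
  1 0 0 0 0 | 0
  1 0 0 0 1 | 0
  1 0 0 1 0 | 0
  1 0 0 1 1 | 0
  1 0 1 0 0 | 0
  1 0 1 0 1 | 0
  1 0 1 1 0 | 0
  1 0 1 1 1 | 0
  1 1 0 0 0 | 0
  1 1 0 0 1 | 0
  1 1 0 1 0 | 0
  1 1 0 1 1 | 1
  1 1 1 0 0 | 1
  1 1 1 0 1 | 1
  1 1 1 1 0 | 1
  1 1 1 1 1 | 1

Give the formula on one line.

(((e | c) & ((b & d) | (~e | c))) & b)

  (e | c) = 01011111010111110101111101011111
  (b & d) = 00000000001100110000000000110011
  ~e = 10101010101010101010101010101010
  (~e | c) = 10101111101011111010111110101111
  ((b & d) | (~e | c)) = 10101111101111111010111110111111
  ((e | c) & ((b & d) | (~e | c))) = 00001111000111110000111100011111
  (((e | c) & ((b & d) | (~e | c))) & b) = 00000000000111110000000000011111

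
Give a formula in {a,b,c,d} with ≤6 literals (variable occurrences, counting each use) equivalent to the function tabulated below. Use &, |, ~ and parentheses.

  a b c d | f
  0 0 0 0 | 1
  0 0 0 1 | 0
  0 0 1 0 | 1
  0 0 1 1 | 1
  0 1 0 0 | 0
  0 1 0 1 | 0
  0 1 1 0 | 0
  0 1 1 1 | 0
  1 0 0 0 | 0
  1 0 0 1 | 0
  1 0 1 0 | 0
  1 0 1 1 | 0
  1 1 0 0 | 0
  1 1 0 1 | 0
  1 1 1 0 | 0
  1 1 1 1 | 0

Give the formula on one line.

((~b & ~a) & (~d | (d & c)))

  ~b = 1111000011110000
  ~a = 1111111100000000
  (~b & ~a) = 1111000000000000
  ~d = 1010101010101010
  (d & c) = 0001000100010001
  (~d | (d & c)) = 1011101110111011
  ((~b & ~a) & (~d | (d & c))) = 1011000000000000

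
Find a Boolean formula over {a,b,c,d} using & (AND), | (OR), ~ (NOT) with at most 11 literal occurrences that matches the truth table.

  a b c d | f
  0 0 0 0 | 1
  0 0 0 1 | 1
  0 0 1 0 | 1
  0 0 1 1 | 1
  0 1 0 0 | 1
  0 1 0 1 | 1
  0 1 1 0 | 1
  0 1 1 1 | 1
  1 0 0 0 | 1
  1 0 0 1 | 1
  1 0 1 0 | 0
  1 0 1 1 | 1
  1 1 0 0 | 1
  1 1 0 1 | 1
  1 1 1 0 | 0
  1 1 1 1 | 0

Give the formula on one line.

(((~c | ~a) | ~b) & ((((a & ~c) | d) & a) | ~a))

  ~c = 1100110011001100
  ~a = 1111111100000000
  (~c | ~a) = 1111111111001100
  ~b = 1111000011110000
  ((~c | ~a) | ~b) = 1111111111111100
  (a & ~c) = 0000000011001100
  ((a & ~c) | d) = 0101010111011101
  (((a & ~c) | d) & a) = 0000000011011101
  ((((a & ~c) | d) & a) | ~a) = 1111111111011101
  (((~c | ~a) | ~b) & ((((a & ~c) | d) & a) | ~a)) = 1111111111011100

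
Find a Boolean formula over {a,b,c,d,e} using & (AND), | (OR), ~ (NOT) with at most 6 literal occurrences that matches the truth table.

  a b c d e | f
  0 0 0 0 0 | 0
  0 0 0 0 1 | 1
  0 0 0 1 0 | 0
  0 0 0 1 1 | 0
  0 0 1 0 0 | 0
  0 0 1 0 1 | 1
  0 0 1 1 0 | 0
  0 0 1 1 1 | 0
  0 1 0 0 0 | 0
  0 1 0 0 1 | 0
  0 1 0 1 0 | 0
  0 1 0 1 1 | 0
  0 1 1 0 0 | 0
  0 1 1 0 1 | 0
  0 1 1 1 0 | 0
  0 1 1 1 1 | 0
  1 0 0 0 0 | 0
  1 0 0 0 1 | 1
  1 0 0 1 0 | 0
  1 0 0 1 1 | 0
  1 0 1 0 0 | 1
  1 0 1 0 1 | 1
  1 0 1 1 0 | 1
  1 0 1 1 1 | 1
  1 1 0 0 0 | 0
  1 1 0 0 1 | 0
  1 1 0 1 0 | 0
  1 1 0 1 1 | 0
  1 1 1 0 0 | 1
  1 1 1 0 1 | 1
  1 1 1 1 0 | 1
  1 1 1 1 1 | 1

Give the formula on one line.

((c & a) | ((~d & ~b) & e))

  (c & a) = 00000000000000000000111100001111
  ~d = 11001100110011001100110011001100
  ~b = 11111111000000001111111100000000
  (~d & ~b) = 11001100000000001100110000000000
  ((~d & ~b) & e) = 01000100000000000100010000000000
  ((c & a) | ((~d & ~b) & e)) = 01000100000000000100111100001111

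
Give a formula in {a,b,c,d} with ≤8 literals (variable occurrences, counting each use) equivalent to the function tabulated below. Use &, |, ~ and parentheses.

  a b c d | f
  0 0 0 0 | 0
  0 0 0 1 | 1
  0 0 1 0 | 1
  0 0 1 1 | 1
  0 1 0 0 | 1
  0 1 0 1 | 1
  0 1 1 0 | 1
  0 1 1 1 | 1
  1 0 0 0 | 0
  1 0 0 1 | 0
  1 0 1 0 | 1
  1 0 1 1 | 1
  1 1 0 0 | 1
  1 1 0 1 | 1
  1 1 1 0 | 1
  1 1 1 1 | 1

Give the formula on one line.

  (b | d) = 0101111101011111
  ~a = 1111111100000000
  ((b | d) & ~a) = 0101111100000000
  (d & b) = 0000010100000101
  (((b | d) & ~a) | (d & b)) = 0101111100000101
  (c | b) = 0011111100111111
  ((((b | d) & ~a) | (d & b)) | (c | b)) = 0111111100111111

((((b | d) & ~a) | (d & b)) | (c | b))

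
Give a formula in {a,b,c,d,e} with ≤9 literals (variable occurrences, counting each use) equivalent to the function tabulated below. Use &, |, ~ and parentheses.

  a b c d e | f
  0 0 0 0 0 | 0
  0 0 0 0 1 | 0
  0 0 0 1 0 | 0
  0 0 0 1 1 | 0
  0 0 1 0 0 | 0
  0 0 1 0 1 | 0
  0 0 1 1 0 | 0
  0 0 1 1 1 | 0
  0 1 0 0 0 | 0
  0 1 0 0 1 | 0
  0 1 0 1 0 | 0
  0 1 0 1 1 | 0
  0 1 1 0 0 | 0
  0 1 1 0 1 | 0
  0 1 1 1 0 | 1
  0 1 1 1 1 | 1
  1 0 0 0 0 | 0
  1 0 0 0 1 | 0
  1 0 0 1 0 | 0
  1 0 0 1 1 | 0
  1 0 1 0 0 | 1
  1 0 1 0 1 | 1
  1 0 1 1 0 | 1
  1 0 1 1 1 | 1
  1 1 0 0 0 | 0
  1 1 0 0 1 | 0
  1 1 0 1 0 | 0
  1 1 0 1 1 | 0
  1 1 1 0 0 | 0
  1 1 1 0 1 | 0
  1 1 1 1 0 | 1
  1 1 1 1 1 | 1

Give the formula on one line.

  ~a = 11111111111111110000000000000000
  (~a | c) = 11111111111111110000111100001111
  (a & (~a | c)) = 00000000000000000000111100001111
  ~b = 11111111000000001111111100000000
  ((a & (~a | c)) & ~b) = 00000000000000000000111100000000
  (c & b) = 00000000000011110000000000001111
  ((c & b) & d) = 00000000000000110000000000000011
  (((a & (~a | c)) & ~b) | ((c & b) & d)) = 00000000000000110000111100000011

(((a & (~a | c)) & ~b) | ((c & b) & d))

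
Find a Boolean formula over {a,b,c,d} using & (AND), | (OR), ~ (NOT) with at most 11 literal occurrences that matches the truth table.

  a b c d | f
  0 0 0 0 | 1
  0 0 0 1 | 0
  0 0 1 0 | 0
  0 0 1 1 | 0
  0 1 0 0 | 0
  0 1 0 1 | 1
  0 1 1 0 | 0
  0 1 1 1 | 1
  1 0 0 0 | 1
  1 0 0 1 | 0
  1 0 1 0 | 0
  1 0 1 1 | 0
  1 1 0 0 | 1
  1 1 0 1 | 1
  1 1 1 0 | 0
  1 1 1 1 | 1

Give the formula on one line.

((((a & b) | (c | (~c & (~d & ~b)))) & ~c) | (d & b))

  (a & b) = 0000000000001111
  ~c = 1100110011001100
  ~d = 1010101010101010
  ~b = 1111000011110000
  (~d & ~b) = 1010000010100000
  (~c & (~d & ~b)) = 1000000010000000
  (c | (~c & (~d & ~b))) = 1011001110110011
  ((a & b) | (c | (~c & (~d & ~b)))) = 1011001110111111
  (((a & b) | (c | (~c & (~d & ~b)))) & ~c) = 1000000010001100
  (d & b) = 0000010100000101
  ((((a & b) | (c | (~c & (~d & ~b)))) & ~c) | (d & b)) = 1000010110001101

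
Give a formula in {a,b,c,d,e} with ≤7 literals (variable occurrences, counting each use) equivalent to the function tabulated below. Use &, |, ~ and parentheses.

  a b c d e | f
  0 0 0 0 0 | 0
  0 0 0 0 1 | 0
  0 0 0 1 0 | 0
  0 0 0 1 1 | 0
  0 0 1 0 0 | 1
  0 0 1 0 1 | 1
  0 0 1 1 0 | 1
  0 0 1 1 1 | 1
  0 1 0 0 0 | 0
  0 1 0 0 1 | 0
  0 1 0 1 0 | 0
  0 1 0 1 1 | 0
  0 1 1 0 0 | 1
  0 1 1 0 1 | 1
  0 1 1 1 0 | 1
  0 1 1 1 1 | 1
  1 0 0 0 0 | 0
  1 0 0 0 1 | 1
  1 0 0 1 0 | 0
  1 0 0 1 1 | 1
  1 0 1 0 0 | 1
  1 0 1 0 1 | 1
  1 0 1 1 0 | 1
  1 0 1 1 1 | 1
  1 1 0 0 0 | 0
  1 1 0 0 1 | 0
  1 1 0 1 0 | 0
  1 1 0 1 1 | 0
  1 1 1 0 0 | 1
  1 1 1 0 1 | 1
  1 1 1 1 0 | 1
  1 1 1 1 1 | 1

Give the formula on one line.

(c | ((a | c) & (~b & e)))

  (a | c) = 00001111000011111111111111111111
  ~b = 11111111000000001111111100000000
  (~b & e) = 01010101000000000101010100000000
  ((a | c) & (~b & e)) = 00000101000000000101010100000000
  (c | ((a | c) & (~b & e))) = 00001111000011110101111100001111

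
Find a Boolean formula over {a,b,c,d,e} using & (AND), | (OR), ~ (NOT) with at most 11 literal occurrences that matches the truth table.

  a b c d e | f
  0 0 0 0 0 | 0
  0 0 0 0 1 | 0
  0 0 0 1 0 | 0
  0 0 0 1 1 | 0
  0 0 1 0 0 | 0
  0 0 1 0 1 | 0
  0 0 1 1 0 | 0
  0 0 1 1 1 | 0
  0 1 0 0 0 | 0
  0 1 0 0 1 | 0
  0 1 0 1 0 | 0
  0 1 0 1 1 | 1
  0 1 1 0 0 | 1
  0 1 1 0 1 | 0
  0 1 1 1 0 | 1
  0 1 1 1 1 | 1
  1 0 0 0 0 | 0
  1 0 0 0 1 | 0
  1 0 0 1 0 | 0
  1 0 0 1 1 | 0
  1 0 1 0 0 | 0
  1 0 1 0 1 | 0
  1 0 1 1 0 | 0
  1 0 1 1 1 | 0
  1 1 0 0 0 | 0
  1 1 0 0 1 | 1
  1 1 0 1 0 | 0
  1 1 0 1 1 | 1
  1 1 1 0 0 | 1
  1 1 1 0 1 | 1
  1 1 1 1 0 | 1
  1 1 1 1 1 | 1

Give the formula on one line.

  (e | c) = 01011111010111110101111101011111
  (b & (e | c)) = 00000000010111110000000001011111
  ~e = 10101010101010101010101010101010
  (d | a) = 00110011001100111111111111111111
  ((d | a) & b) = 00000000001100110000000011111111
  (e & ((d | a) & b)) = 00000000000100010000000001010101
  (~e | (e & ((d | a) & b))) = 10101010101110111010101011111111
  ((b & (e | c)) & (~e | (e & ((d | a) & b)))) = 00000000000110110000000001011111

((b & (e | c)) & (~e | (e & ((d | a) & b))))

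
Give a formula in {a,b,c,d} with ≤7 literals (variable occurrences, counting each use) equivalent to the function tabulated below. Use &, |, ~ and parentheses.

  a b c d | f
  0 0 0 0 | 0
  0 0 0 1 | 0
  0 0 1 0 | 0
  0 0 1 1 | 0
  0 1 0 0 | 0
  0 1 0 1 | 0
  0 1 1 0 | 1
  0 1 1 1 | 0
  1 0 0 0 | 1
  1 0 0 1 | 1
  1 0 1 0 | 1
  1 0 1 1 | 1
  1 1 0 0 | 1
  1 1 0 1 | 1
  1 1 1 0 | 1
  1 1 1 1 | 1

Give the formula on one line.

  (c & b) = 0000001100000011
  ((c & b) | d) = 0101011101010111
  ~d = 1010101010101010
  (c & ~d) = 0010001000100010
  (((c & b) | d) & (c & ~d)) = 0000001000000010
  (a | (((c & b) | d) & (c & ~d))) = 0000001011111111

(a | (((c & b) | d) & (c & ~d)))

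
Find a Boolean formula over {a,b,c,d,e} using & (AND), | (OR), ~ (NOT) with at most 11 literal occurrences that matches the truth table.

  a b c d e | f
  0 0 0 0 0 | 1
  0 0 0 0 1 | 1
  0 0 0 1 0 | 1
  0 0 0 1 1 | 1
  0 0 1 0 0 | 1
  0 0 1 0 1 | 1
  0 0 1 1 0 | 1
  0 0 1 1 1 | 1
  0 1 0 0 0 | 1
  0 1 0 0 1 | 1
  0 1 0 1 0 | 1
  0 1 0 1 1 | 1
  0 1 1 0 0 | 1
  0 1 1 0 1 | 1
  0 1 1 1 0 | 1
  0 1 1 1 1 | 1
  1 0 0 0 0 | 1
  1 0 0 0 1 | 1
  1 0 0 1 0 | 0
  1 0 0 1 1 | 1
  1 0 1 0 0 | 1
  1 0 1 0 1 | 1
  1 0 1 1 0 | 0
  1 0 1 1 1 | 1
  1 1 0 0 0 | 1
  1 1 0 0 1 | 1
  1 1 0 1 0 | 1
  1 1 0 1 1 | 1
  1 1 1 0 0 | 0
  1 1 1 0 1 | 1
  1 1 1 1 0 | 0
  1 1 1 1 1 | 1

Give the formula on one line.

(((~b & (~d | e)) | (((e | ~c) & b) & (a | ~b))) | ~a)

  ~b = 11111111000000001111111100000000
  ~d = 11001100110011001100110011001100
  (~d | e) = 11011101110111011101110111011101
  (~b & (~d | e)) = 11011101000000001101110100000000
  ~c = 11110000111100001111000011110000
  (e | ~c) = 11110101111101011111010111110101
  ((e | ~c) & b) = 00000000111101010000000011110101
  (a | ~b) = 11111111000000001111111111111111
  (((e | ~c) & b) & (a | ~b)) = 00000000000000000000000011110101
  ((~b & (~d | e)) | (((e | ~c) & b) & (a | ~b))) = 11011101000000001101110111110101
  ~a = 11111111111111110000000000000000
  (((~b & (~d | e)) | (((e | ~c) & b) & (a | ~b))) | ~a) = 11111111111111111101110111110101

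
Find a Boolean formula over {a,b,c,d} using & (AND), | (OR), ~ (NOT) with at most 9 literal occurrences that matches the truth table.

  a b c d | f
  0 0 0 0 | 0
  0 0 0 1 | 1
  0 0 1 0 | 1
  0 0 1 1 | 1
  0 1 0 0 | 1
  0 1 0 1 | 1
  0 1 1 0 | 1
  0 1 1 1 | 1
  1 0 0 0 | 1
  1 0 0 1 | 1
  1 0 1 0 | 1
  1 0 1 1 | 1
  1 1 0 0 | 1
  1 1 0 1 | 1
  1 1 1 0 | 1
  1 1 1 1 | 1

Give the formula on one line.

((((~a | c) & d) | c) | (a | b))

  ~a = 1111111100000000
  (~a | c) = 1111111100110011
  ((~a | c) & d) = 0101010100010001
  (((~a | c) & d) | c) = 0111011100110011
  (a | b) = 0000111111111111
  ((((~a | c) & d) | c) | (a | b)) = 0111111111111111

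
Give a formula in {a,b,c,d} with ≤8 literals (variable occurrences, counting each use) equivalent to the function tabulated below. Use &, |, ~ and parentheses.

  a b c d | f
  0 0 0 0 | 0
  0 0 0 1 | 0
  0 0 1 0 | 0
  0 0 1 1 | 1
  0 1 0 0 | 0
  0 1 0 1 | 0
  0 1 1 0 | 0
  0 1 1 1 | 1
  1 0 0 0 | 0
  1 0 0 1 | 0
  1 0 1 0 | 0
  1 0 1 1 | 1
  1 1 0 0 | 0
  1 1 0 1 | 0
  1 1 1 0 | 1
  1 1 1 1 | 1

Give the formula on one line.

  (c & a) = 0000000000110011
  (b & (c & a)) = 0000000000000011
  (d & c) = 0001000100010001
  ((b & (c & a)) | (d & c)) = 0001000100010011

((b & (c & a)) | (d & c))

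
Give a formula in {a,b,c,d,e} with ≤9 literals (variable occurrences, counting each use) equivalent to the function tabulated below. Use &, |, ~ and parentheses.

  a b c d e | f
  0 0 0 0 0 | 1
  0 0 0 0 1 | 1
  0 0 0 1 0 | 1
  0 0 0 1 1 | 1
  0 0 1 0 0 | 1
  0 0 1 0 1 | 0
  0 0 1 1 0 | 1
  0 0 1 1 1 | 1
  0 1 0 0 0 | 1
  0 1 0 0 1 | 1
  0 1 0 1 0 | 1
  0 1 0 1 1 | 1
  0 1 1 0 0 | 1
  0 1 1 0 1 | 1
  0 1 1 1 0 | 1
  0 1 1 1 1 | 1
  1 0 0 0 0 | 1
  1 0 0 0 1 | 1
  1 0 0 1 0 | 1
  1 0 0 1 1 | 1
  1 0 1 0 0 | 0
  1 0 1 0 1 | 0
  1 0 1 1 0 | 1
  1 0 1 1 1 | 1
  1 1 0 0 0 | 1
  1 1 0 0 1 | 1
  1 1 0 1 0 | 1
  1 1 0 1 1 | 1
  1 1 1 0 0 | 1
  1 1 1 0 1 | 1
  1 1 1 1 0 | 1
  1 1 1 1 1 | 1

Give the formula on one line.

  ~c = 11110000111100001111000011110000
  (~c | d) = 11110011111100111111001111110011
  ~a = 11111111111111110000000000000000
  ~e = 10101010101010101010101010101010
  (~a & ~e) = 10101010101010100000000000000000
  (b & ~a) = 00000000111111110000000000000000
  (d | (b & ~a)) = 00110011111111110011001100110011
  ~b = 11111111000000001111111100000000
  ((d | (b & ~a)) & ~b) = 00110011000000000011001100000000
  ((~a & ~e) | ((d | (b & ~a)) & ~b)) = 10111011101010100011001100000000
  ((~c | d) | ((~a & ~e) | ((d | (b & ~a)) & ~b))) = 11111011111110111111001111110011
  (((~c | d) | ((~a & ~e) | ((d | (b & ~a)) & ~b))) | b) = 11111011111111111111001111111111

(((~c | d) | ((~a & ~e) | ((d | (b & ~a)) & ~b))) | b)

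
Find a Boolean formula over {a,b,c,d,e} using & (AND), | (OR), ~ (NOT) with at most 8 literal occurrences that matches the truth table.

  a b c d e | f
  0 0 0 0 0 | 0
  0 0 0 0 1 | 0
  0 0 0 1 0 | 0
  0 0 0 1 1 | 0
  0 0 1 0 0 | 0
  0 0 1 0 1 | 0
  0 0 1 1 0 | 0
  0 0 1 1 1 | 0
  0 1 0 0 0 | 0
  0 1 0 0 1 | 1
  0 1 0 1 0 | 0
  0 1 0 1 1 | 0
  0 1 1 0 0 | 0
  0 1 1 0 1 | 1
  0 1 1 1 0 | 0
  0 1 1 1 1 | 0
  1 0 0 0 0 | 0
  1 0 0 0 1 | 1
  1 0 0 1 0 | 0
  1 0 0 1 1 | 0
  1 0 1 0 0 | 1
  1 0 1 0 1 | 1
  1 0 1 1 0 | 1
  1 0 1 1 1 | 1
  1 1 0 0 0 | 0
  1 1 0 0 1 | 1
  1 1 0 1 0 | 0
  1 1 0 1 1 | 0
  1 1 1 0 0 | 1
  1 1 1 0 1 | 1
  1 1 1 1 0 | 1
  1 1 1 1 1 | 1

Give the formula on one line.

(((a & c) | (~d & e)) & ((d | b) | a))

  (a & c) = 00000000000000000000111100001111
  ~d = 11001100110011001100110011001100
  (~d & e) = 01000100010001000100010001000100
  ((a & c) | (~d & e)) = 01000100010001000100111101001111
  (d | b) = 00110011111111110011001111111111
  ((d | b) | a) = 00110011111111111111111111111111
  (((a & c) | (~d & e)) & ((d | b) | a)) = 00000000010001000100111101001111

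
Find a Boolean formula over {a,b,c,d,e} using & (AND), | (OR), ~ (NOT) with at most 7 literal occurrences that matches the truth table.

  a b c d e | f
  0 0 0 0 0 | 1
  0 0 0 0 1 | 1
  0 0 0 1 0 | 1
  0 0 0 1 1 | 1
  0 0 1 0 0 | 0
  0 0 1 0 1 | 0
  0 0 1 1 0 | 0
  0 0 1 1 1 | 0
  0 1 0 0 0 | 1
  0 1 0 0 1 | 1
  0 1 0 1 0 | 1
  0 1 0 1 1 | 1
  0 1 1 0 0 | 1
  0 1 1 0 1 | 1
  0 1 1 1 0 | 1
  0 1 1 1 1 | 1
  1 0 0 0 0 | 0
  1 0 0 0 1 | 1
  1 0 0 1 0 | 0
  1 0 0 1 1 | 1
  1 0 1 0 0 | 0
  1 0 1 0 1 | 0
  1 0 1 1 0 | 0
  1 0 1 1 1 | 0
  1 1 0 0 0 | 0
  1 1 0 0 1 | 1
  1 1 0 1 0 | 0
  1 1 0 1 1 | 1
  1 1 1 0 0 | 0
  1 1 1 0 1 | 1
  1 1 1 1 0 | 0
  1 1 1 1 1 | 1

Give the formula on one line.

((~c | (c & b)) & (~a | ((~a | e) & a)))

  ~c = 11110000111100001111000011110000
  (c & b) = 00000000000011110000000000001111
  (~c | (c & b)) = 11110000111111111111000011111111
  ~a = 11111111111111110000000000000000
  (~a | e) = 11111111111111110101010101010101
  ((~a | e) & a) = 00000000000000000101010101010101
  (~a | ((~a | e) & a)) = 11111111111111110101010101010101
  ((~c | (c & b)) & (~a | ((~a | e) & a))) = 11110000111111110101000001010101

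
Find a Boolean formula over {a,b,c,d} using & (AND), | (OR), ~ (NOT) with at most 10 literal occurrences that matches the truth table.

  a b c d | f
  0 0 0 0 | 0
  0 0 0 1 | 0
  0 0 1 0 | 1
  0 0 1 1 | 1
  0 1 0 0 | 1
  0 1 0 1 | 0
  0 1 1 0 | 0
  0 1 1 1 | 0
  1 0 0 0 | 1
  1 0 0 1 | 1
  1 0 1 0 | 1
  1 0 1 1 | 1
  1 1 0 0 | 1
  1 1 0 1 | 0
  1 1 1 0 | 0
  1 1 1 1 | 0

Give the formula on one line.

  ~b = 1111000011110000
  ~d = 1010101010101010
  (b & ~d) = 0000101000001010
  (c & ~b) = 0011000000110000
  ((b & ~d) | (c & ~b)) = 0011101000111010
  ~c = 1100110011001100
  (((b & ~d) | (c & ~b)) & ~c) = 0000100000001000
  (~b | (((b & ~d) | (c & ~b)) & ~c)) = 1111100011111000
  (c | a) = 0011001111111111
  (b | (c | a)) = 0011111111111111
  ((~b | (((b & ~d) | (c & ~b)) & ~c)) & (b | (c | a))) = 0011100011111000

((~b | (((b & ~d) | (c & ~b)) & ~c)) & (b | (c | a)))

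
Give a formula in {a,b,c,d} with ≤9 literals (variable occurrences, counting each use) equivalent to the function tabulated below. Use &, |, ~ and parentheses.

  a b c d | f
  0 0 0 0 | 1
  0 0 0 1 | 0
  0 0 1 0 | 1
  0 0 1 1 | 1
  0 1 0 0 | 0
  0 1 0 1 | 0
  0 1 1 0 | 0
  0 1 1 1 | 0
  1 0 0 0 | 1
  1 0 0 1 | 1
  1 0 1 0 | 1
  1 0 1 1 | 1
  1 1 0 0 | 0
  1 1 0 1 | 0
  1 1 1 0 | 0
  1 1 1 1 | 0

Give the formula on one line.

  (b | c) = 0011111100111111
  ~d = 1010101010101010
  ((b | c) | ~d) = 1011111110111111
  (b | a) = 0000111111111111
  (((b | c) | ~d) | (b | a)) = 1011111111111111
  ~b = 1111000011110000
  ((((b | c) | ~d) | (b | a)) & ~b) = 1011000011110000

((((b | c) | ~d) | (b | a)) & ~b)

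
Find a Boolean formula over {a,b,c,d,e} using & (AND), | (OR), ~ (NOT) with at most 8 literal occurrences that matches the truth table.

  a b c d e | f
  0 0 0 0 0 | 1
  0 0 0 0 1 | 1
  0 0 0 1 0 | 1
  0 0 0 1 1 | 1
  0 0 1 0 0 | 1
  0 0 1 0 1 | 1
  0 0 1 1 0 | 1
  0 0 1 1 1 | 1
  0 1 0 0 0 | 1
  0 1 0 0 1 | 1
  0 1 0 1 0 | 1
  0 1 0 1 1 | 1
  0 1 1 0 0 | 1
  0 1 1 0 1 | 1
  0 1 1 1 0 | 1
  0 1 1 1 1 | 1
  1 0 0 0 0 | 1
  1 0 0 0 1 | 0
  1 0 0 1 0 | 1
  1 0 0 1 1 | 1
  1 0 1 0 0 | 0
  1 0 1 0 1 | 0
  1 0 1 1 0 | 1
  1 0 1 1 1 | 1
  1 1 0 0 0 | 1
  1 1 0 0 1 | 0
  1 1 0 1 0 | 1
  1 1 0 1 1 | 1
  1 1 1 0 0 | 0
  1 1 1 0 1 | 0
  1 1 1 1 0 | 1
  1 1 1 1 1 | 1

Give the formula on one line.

  ~c = 11110000111100001111000011110000
  ~e = 10101010101010101010101010101010
  (~c & ~e) = 10100000101000001010000010100000
  ~a = 11111111111111110000000000000000
  (a | b) = 00000000111111111111111111111111
  (d & (a | b)) = 00000000001100110011001100110011
  (~a | (d & (a | b))) = 11111111111111110011001100110011
  ((~c & ~e) | (~a | (d & (a | b)))) = 11111111111111111011001110110011

((~c & ~e) | (~a | (d & (a | b))))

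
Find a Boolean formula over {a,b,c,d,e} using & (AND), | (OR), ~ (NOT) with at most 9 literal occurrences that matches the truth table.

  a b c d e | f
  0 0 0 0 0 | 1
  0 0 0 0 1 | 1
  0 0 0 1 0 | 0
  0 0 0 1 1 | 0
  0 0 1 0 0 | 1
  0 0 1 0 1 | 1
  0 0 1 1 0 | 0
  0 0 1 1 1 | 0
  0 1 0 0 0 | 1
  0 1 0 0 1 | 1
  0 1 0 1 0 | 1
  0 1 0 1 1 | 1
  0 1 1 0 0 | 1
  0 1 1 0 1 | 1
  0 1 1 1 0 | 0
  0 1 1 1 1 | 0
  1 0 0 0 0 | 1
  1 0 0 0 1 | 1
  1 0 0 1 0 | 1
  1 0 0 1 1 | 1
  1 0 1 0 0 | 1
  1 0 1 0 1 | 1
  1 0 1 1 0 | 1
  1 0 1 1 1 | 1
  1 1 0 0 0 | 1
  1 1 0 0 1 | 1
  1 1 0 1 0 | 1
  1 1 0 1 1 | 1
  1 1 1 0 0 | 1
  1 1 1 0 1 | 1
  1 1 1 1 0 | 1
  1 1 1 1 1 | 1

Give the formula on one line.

  ~d = 11001100110011001100110011001100
  ~c = 11110000111100001111000011110000
  (b & ~c) = 00000000111100000000000011110000
  (d & (b & ~c)) = 00000000001100000000000000110000
  (~d | (d & (b & ~c))) = 11001100111111001100110011111100
  (e & ~d) = 01000100010001000100010001000100
  (a | (e & ~d)) = 01000100010001001111111111111111
  ((~d | (d & (b & ~c))) | (a | (e & ~d))) = 11001100111111001111111111111111

((~d | (d & (b & ~c))) | (a | (e & ~d)))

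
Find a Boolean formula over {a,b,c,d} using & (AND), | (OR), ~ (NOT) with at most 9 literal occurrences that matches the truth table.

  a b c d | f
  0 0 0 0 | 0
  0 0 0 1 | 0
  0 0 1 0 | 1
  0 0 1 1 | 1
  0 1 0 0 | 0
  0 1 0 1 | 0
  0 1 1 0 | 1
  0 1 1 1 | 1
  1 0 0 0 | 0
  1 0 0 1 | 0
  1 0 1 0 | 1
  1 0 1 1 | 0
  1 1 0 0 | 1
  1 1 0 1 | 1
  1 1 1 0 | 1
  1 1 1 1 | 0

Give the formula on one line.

(((a & b) | c) & ((~c | ~a) | ~d))

  (a & b) = 0000000000001111
  ((a & b) | c) = 0011001100111111
  ~c = 1100110011001100
  ~a = 1111111100000000
  (~c | ~a) = 1111111111001100
  ~d = 1010101010101010
  ((~c | ~a) | ~d) = 1111111111101110
  (((a & b) | c) & ((~c | ~a) | ~d)) = 0011001100101110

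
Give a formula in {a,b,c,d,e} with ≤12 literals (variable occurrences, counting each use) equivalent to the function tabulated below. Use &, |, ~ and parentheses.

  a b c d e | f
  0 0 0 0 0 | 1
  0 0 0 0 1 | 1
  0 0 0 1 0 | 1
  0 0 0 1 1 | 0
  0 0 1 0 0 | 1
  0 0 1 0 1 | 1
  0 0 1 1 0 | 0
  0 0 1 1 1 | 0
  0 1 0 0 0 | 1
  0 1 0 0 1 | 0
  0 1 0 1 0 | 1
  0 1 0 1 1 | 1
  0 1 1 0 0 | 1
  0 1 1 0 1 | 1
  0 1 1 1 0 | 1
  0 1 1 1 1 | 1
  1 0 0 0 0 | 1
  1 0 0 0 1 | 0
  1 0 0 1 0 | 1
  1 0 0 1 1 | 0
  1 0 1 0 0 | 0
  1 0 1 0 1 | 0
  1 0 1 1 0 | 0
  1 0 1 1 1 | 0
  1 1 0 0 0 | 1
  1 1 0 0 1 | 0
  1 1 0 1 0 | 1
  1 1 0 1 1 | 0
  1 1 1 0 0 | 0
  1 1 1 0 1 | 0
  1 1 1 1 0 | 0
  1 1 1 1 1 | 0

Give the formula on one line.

  ~e = 10101010101010101010101010101010
  ~c = 11110000111100001111000011110000
  (~e & ~c) = 10100000101000001010000010100000
  ~a = 11111111111111110000000000000000
  ~d = 11001100110011001100110011001100
  (~d | b) = 11001100111111111100110011111111
  (~a & (~d | b)) = 11001100111111110000000000000000
  ~b = 11111111000000001111111100000000
  (c & ~d) = 00001100000011000000110000001100
  (~b | (c & ~d)) = 11111111000011001111111100001100
  (d | (~b | (c & ~d))) = 11111111001111111111111100111111
  ((~a & (~d | b)) & (d | (~b | (c & ~d)))) = 11001100001111110000000000000000
  ((~e & ~c) | ((~a & (~d | b)) & (d | (~b | (c & ~d))))) = 11101100101111111010000010100000

((~e & ~c) | ((~a & (~d | b)) & (d | (~b | (c & ~d)))))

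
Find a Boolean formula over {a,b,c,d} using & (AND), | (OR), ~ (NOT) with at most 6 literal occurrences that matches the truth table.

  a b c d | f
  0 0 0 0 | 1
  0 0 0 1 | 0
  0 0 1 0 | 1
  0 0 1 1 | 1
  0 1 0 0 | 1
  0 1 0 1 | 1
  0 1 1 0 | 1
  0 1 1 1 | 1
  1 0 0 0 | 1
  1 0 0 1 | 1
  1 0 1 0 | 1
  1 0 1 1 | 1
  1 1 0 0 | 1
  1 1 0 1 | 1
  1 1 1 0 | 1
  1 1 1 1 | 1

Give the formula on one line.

(((~d | a) | b) | c)

  ~d = 1010101010101010
  (~d | a) = 1010101011111111
  ((~d | a) | b) = 1010111111111111
  (((~d | a) | b) | c) = 1011111111111111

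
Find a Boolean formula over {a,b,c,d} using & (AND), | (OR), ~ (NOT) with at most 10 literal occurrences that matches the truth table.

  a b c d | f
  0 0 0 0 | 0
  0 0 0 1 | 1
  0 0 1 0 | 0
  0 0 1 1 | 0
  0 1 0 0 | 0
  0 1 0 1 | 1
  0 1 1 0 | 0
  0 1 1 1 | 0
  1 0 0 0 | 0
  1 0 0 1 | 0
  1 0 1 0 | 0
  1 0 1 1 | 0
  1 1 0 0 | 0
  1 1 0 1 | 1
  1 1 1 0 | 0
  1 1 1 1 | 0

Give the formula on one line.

((((((~d | a) & ~a) | ~c) | b) & d) & (~c & (b | ~a)))

  ~d = 1010101010101010
  (~d | a) = 1010101011111111
  ~a = 1111111100000000
  ((~d | a) & ~a) = 1010101000000000
  ~c = 1100110011001100
  (((~d | a) & ~a) | ~c) = 1110111011001100
  ((((~d | a) & ~a) | ~c) | b) = 1110111111001111
  (((((~d | a) & ~a) | ~c) | b) & d) = 0100010101000101
  (b | ~a) = 1111111100001111
  (~c & (b | ~a)) = 1100110000001100
  ((((((~d | a) & ~a) | ~c) | b) & d) & (~c & (b | ~a))) = 0100010000000100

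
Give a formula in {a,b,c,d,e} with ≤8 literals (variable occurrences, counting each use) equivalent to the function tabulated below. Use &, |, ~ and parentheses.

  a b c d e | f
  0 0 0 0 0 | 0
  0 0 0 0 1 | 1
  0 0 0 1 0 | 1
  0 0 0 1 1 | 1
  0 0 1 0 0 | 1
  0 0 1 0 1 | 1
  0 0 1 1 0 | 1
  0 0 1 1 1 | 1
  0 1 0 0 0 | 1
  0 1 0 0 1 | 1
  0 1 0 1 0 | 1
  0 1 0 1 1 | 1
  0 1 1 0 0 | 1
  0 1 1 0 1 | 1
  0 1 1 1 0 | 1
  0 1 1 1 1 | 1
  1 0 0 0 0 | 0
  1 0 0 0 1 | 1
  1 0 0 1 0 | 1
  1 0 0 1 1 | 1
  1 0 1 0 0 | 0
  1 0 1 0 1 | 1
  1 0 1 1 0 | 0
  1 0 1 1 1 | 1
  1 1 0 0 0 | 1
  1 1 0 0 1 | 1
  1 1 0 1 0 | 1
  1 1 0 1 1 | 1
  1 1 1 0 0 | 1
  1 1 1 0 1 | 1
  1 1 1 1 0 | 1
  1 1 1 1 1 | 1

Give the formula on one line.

((b | e) | ((c & ~a) | (((b | e) | ~c) & d)))

  (b | e) = 01010101111111110101010111111111
  ~a = 11111111111111110000000000000000
  (c & ~a) = 00001111000011110000000000000000
  ~c = 11110000111100001111000011110000
  ((b | e) | ~c) = 11110101111111111111010111111111
  (((b | e) | ~c) & d) = 00110001001100110011000100110011
  ((c & ~a) | (((b | e) | ~c) & d)) = 00111111001111110011000100110011
  ((b | e) | ((c & ~a) | (((b | e) | ~c) & d))) = 01111111111111110111010111111111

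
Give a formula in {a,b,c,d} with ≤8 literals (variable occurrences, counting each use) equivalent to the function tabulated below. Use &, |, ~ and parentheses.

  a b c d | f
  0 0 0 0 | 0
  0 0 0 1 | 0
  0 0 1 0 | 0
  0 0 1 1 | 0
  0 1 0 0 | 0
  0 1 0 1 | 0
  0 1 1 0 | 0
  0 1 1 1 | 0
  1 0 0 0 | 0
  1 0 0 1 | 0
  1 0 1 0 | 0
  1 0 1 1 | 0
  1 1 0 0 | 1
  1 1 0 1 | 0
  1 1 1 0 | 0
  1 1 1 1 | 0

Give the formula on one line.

(a & (~a | ((~b | ((~d & ~c) & b)) & b)))

  ~a = 1111111100000000
  ~b = 1111000011110000
  ~d = 1010101010101010
  ~c = 1100110011001100
  (~d & ~c) = 1000100010001000
  ((~d & ~c) & b) = 0000100000001000
  (~b | ((~d & ~c) & b)) = 1111100011111000
  ((~b | ((~d & ~c) & b)) & b) = 0000100000001000
  (~a | ((~b | ((~d & ~c) & b)) & b)) = 1111111100001000
  (a & (~a | ((~b | ((~d & ~c) & b)) & b))) = 0000000000001000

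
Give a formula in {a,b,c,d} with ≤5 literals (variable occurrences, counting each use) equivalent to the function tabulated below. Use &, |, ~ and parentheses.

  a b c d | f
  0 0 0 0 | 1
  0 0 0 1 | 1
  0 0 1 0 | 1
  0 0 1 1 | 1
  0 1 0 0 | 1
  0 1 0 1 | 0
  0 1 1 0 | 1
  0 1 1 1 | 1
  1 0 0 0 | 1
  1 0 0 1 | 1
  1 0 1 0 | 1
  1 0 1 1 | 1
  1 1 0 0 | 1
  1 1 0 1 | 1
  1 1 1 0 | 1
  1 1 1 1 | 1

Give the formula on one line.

  ~b = 1111000011110000
  ~d = 1010101010101010
  (~d | a) = 1010101011111111
  ((~d | a) & b) = 0000101000001111
  (~b | ((~d | a) & b)) = 1111101011111111
  (c | (~b | ((~d | a) & b))) = 1111101111111111

(c | (~b | ((~d | a) & b)))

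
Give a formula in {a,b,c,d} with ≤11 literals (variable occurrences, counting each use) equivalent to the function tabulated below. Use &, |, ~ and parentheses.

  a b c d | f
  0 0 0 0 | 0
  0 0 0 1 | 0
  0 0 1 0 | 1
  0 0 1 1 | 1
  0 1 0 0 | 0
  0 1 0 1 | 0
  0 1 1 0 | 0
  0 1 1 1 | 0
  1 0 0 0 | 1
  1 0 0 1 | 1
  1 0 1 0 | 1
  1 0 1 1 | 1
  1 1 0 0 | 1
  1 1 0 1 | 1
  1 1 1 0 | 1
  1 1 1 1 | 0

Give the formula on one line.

  ~b = 1111000011110000
  ~d = 1010101010101010
  (~b | ~d) = 1111101011111010
  (c & (~b | ~d)) = 0011001000110010
  (b & a) = 0000000000001111
  (c & ~b) = 0011000000110000
  ((b & a) | (c & ~b)) = 0011000000111111
  ((c & (~b | ~d)) & ((b & a) | (c & ~b))) = 0011000000110010
  ~c = 1100110011001100
  (~c & a) = 0000000011001100
  (((c & (~b | ~d)) & ((b & a) | (c & ~b))) | (~c & a)) = 0011000011111110

(((c & (~b | ~d)) & ((b & a) | (c & ~b))) | (~c & a))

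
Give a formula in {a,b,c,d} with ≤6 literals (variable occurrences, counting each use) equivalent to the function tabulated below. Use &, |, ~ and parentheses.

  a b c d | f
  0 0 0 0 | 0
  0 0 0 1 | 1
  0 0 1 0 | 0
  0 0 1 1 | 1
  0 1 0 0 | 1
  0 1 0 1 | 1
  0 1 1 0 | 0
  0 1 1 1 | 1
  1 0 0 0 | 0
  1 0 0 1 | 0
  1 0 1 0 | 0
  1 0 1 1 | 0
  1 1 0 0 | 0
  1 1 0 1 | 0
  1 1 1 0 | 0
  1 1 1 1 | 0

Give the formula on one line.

  ~a = 1111111100000000
  (~a & b) = 0000111100000000
  ~c = 1100110011001100
  ((~a & b) & ~c) = 0000110000000000
  (d & ~a) = 0101010100000000
  (((~a & b) & ~c) | (d & ~a)) = 0101110100000000

(((~a & b) & ~c) | (d & ~a))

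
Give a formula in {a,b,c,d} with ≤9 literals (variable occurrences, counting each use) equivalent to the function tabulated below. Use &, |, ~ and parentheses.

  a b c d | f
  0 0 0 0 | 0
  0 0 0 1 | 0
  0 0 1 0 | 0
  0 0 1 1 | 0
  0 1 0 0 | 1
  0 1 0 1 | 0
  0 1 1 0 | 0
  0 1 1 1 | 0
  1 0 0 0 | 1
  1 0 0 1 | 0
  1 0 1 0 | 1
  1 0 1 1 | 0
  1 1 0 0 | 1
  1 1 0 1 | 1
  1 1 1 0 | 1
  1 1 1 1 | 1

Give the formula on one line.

  ~d = 1010101010101010
  (a & ~d) = 0000000010101010
  (b | (a & ~d)) = 0000111110101111
  ~a = 1111111100000000
  (d & ~a) = 0101010100000000
  ((b | (a & ~d)) | (d & ~a)) = 0101111110101111
  ~c = 1100110011001100
  (~d & ~c) = 1000100010001000
  (a | (~d & ~c)) = 1000100011111111
  (((b | (a & ~d)) | (d & ~a)) & (a | (~d & ~c))) = 0000100010101111

(((b | (a & ~d)) | (d & ~a)) & (a | (~d & ~c)))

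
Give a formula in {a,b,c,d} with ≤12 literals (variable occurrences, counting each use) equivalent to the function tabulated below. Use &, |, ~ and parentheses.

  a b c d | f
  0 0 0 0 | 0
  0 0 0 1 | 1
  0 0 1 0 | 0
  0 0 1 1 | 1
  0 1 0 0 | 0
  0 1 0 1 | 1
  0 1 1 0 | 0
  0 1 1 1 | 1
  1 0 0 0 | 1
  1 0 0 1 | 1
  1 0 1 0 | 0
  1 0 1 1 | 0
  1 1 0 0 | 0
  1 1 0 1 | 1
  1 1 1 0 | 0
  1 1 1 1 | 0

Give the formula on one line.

(((~c | d) & (~b & (~d & a))) | (d & ((d & ~a) | ~c)))

  ~c = 1100110011001100
  (~c | d) = 1101110111011101
  ~b = 1111000011110000
  ~d = 1010101010101010
  (~d & a) = 0000000010101010
  (~b & (~d & a)) = 0000000010100000
  ((~c | d) & (~b & (~d & a))) = 0000000010000000
  ~a = 1111111100000000
  (d & ~a) = 0101010100000000
  ((d & ~a) | ~c) = 1101110111001100
  (d & ((d & ~a) | ~c)) = 0101010101000100
  (((~c | d) & (~b & (~d & a))) | (d & ((d & ~a) | ~c))) = 0101010111000100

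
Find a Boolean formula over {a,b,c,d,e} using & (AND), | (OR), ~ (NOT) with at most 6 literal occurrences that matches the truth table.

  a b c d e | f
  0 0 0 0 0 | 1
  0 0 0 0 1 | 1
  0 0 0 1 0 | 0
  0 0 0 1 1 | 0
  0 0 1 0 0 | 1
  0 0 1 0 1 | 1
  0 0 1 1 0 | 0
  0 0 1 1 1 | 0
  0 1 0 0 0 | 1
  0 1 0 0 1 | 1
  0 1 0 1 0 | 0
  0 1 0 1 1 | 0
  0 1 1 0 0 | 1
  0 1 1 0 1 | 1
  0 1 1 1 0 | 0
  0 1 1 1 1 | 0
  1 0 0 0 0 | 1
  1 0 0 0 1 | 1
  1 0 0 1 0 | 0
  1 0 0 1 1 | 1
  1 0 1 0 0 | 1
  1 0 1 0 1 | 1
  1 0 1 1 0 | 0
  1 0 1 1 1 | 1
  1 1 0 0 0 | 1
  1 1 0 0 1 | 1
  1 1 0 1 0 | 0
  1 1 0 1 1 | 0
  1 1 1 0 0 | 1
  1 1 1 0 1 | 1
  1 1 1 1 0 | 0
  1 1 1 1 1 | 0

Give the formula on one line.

  ~d = 11001100110011001100110011001100
  ~b = 11111111000000001111111100000000
  (~d | ~b) = 11111111110011001111111111001100
  (a & e) = 00000000000000000101010101010101
  ((a & e) | ~d) = 11001100110011001101110111011101
  ((~d | ~b) & ((a & e) | ~d)) = 11001100110011001101110111001100

((~d | ~b) & ((a & e) | ~d))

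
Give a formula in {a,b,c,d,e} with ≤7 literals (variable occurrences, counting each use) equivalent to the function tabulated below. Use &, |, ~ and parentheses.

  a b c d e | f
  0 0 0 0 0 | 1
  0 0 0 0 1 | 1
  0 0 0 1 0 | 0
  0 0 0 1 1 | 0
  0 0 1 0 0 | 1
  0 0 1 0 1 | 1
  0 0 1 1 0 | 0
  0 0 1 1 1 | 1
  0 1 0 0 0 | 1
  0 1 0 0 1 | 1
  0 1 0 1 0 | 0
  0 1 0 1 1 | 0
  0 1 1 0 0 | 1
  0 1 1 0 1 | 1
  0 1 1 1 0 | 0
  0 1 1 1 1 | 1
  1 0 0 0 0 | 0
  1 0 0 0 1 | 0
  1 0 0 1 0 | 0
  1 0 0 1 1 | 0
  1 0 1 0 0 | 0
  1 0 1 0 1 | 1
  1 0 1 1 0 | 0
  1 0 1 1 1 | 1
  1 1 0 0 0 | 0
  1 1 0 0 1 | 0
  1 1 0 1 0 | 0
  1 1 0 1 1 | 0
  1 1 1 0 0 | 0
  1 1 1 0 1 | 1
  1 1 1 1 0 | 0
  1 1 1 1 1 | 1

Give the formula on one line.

((c & e) | (~a & ~d))

  (c & e) = 00000101000001010000010100000101
  ~a = 11111111111111110000000000000000
  ~d = 11001100110011001100110011001100
  (~a & ~d) = 11001100110011000000000000000000
  ((c & e) | (~a & ~d)) = 11001101110011010000010100000101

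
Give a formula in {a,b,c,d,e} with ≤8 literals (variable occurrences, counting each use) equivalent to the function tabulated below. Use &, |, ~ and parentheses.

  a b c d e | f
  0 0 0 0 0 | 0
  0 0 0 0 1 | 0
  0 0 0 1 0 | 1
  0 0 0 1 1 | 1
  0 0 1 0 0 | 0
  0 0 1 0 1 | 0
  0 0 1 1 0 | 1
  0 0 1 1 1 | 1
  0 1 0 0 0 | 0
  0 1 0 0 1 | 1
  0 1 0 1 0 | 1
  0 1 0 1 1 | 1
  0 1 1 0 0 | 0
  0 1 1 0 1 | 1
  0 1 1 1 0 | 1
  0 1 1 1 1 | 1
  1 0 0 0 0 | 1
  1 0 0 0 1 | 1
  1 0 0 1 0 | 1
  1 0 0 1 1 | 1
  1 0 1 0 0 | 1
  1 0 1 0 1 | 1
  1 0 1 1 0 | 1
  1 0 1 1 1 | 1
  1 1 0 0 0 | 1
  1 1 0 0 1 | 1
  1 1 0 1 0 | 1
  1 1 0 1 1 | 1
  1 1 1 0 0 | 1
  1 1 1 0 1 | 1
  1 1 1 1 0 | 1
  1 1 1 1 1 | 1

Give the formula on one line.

  ~a = 11111111111111110000000000000000
  (e & b) = 00000000010101010000000001010101
  (~a & (e & b)) = 00000000010101010000000000000000
  (d | (~a & (e & b))) = 00110011011101110011001100110011
  (a | (d | (~a & (e & b)))) = 00110011011101111111111111111111

(a | (d | (~a & (e & b))))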